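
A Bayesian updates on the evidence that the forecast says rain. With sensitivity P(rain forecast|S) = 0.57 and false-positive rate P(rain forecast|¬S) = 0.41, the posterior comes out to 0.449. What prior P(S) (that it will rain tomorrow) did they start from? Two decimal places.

In odds form, posterior odds = prior odds × likelihood ratio, so prior odds = posterior odds ÷ LR.
Posterior odds = 0.449/(1−0.449) = 0.8149. LR = 0.57/0.41 = 1.3902.
Prior odds = 0.8149/1.3902 = 0.5862, so P(S) = 0.5862/(1+0.5862) ≈ 0.37.

P(S) = 0.37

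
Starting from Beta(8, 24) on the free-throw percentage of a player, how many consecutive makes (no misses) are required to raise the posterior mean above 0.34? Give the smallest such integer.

k = 5

After k makes and 0 misses the posterior is Beta(8+k, 24), with mean (8+k)/(8+24+k).
Set (8+k)/(32+k) > 0.34 and solve: k > (0.34·32 − 8)/(1 − 0.34) = 4.364.
The smallest integer exceeding 4.364 is 5, and checking k=5: (13)/(37) = 0.3514 > 0.34.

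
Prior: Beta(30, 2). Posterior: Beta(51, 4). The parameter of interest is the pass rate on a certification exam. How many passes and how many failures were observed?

Beta is conjugate to the binomial likelihood: posterior = Beta(α+s, β+f).
Match parameters: s=51−30=21, f=4−2=2.

21 passes and 2 failures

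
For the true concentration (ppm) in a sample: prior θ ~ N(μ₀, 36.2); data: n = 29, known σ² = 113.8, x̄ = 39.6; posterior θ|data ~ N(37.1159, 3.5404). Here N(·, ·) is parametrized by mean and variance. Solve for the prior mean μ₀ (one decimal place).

With known observation variance, the Normal–Normal posterior has precision τ_n = τ₀ + n/σ² and mean μ_n = (τ₀μ₀ + (n/σ²)x̄)/τ_n.
Here τ₀ = 1/36.2 = 0.027624 and τ_data = 29/113.8 = 0.254833, so τ_n = 0.282457.
Rearranging for μ₀: μ₀ = (μ_n·τ_n − τ_data·x̄)/τ₀ = (37.1159·0.282457 − 0.254833·39.6) / 0.027624 = 0.392259/0.027624 ≈ 14.2.

μ₀ = 14.2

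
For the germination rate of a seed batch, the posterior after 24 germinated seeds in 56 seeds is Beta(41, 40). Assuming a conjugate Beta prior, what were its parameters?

Beta(17, 8)

Under Beta–binomial conjugacy the posterior parameters are (a+s, b+f).
So a = 41 − 24 = 17 and b = 40 − 32 = 8.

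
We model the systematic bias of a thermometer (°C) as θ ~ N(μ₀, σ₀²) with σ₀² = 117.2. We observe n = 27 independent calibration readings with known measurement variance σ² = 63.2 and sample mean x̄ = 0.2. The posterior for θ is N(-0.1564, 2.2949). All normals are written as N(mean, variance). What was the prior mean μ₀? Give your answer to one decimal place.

μ₀ = -18.0

The posterior mean is a precision-weighted average: μ_n = (τ₀μ₀ + τ_data·x̄)/(τ₀+τ_data), with τ₀=1/σ₀² and τ_data=n/σ².
Here τ₀ = 1/117.2 = 0.008532 and τ_data = 27/63.2 = 0.427215, so τ_n = 0.435747.
Rearranging for μ₀: μ₀ = (μ_n·τ_n − τ_data·x̄)/τ₀ = (-0.1564·0.435747 − 0.427215·0.2) / 0.008532 = -0.153594/0.008532 ≈ -18.0.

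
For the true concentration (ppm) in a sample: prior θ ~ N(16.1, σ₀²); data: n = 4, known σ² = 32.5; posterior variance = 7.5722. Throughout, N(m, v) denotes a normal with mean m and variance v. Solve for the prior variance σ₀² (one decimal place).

Posterior precision equals prior precision plus data precision: 1/σ_n² = 1/σ₀² + n/σ².
So 1/σ₀² = 1/7.5722 − 4/32.5 = 0.132062 − 0.123077 = 0.008985.
Hence σ₀² = 1/0.008985 ≈ 111.3.

σ₀² = 111.3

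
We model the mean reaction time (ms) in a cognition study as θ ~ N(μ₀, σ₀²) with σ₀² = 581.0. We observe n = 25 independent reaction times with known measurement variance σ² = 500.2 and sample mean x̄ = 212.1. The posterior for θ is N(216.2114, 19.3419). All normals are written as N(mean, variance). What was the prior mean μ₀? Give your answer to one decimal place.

μ₀ = 335.6

The posterior mean is a precision-weighted average: μ_n = (τ₀μ₀ + τ_data·x̄)/(τ₀+τ_data), with τ₀=1/σ₀² and τ_data=n/σ².
Here τ₀ = 1/581.0 = 0.001721 and τ_data = 25/500.2 = 0.049980, so τ_n = 0.051701.
Rearranging for μ₀: μ₀ = (μ_n·τ_n − τ_data·x̄)/τ₀ = (216.2114·0.051701 − 0.049980·212.1) / 0.001721 = 0.577588/0.001721 ≈ 335.6.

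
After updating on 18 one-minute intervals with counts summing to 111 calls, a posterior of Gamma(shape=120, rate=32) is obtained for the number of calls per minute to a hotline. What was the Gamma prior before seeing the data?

A Gamma(α, β) prior (rate parametrization) on a Poisson rate with n observations summing to S gives posterior Gamma(α+S, β+n).
So α = 120 − 111 = 9 and β = 32 − 18 = 14.

Gamma(shape=9, rate=14)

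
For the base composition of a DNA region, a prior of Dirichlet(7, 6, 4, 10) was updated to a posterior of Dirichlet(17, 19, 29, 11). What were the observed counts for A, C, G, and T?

counts (10, 13, 25, 1)

For a Dirichlet(α) prior with multinomial counts c, the posterior is Dirichlet(α + c) componentwise.
Counts are posterior − prior componentwise: 17−7=10, 19−6=13, 29−4=25, 11−10=1.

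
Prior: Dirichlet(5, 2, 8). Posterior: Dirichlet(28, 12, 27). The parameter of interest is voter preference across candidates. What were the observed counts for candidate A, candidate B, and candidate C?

For a Dirichlet(α) prior with multinomial counts c, the posterior is Dirichlet(α + c) componentwise.
Counts are posterior − prior componentwise: 28−5=23, 12−2=10, 27−8=19.

counts (23, 10, 19)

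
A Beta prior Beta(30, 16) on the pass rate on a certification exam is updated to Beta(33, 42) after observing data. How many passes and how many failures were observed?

3 passes and 26 failures

Beta is conjugate to the binomial likelihood: posterior = Beta(a+s, b+f).
So s = 33 − 30 = 3 and f = 42 − 16 = 26.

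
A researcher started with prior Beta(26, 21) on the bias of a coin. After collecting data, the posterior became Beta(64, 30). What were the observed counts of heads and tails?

38 heads and 9 tails

Under Beta–binomial conjugacy the posterior parameters are (a+s, b+f).
So s = 64 − 26 = 38 and f = 30 − 21 = 9.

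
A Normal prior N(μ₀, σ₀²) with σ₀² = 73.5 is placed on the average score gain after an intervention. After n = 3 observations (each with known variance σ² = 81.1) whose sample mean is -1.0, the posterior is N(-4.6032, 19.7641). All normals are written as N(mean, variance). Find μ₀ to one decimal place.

μ₀ = -14.4

The posterior mean is a precision-weighted average: μ_n = (τ₀μ₀ + τ_data·x̄)/(τ₀+τ_data), with τ₀=1/σ₀² and τ_data=n/σ².
Here τ₀ = 1/73.5 = 0.013605 and τ_data = 3/81.1 = 0.036991, so τ_n = 0.050596.
Rearranging for μ₀: μ₀ = (μ_n·τ_n − τ_data·x̄)/τ₀ = (-4.6032·0.050596 − 0.036991·-1.0) / 0.013605 = -0.195913/0.013605 ≈ -14.4.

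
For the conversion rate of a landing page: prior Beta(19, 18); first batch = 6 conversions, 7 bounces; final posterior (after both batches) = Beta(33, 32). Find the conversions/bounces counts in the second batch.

Sequential conjugate updates are equivalent to a single update on the pooled data, so total successes = posterior α − prior α and total failures = posterior β − prior β.
Total across both batches: 33−19=14 conversions, 32−18=14 bounces.
Subtract the first batch: 14−6=8 conversions and 14−7=7 bounces.

8 conversions and 7 bounces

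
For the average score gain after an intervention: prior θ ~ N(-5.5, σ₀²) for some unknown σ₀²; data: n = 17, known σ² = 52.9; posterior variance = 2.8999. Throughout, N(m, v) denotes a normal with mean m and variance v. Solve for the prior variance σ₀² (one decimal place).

σ₀² = 42.6

Posterior precision equals prior precision plus data precision: 1/σ_n² = 1/σ₀² + n/σ².
So 1/σ₀² = 1/2.8999 − 17/52.9 = 0.344839 − 0.321361 = 0.023478.
Hence σ₀² = 1/0.023478 ≈ 42.6.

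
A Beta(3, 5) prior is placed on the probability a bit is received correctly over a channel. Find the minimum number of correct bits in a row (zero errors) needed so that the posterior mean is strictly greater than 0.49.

k = 2

After k correct bits and 0 errors the posterior is Beta(3+k, 5), with mean (3+k)/(3+5+k).
Set (3+k)/(8+k) > 0.49 and solve: k > (0.49·8 − 3)/(1 − 0.49) = 1.804.
The smallest integer exceeding 1.804 is 2, and checking k=2: (5)/(10) = 0.5000 > 0.49.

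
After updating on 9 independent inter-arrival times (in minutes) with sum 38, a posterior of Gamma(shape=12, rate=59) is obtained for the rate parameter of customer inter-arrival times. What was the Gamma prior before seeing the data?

Gamma(shape=3, rate=21)

For an exponential likelihood with a Gamma(α, β) prior on the rate, n observations with total T give posterior Gamma(α+n, β+T).
So α = 12 − 9 = 3 and β = 59 − 38 = 21.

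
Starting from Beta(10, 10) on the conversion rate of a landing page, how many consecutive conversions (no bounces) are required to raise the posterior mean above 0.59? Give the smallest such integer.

After k conversions and 0 bounces the posterior is Beta(10+k, 10), with mean (10+k)/(10+10+k).
Set (10+k)/(20+k) > 0.59 and solve: k > (0.59·20 − 10)/(1 − 0.59) = 4.390.
The smallest integer exceeding 4.390 is 5.

k = 5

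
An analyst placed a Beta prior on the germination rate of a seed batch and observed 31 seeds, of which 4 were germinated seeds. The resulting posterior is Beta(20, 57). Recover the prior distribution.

Beta is conjugate to the binomial likelihood: posterior = Beta(a+s, b+f).
Subtract the data counts: 20−4=16, 57−27=30.

Beta(16, 30)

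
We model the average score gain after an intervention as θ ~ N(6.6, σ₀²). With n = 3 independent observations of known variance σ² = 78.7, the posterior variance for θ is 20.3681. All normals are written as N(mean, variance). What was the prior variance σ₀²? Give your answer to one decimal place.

σ₀² = 91.1

For the Normal–Normal model with known σ², precisions add: τ_n = τ₀ + n/σ².
So 1/σ₀² = 1/20.3681 − 3/78.7 = 0.049096 − 0.038119 = 0.010977.
Hence σ₀² = 1/0.010977 ≈ 91.1.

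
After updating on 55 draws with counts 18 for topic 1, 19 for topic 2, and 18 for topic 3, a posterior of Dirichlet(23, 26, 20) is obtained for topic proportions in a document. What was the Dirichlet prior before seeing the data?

For a Dirichlet(α) prior with multinomial counts c, the posterior is Dirichlet(α + c) componentwise.
Subtract each count from the matching posterior parameter: 23−18=5, 26−19=7, 20−18=2.

Dirichlet(5, 7, 2)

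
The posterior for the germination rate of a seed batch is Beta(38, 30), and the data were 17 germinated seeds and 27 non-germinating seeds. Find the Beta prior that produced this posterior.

Under Beta–binomial conjugacy the posterior parameters are (a+s, b+f).
So a = 38 − 17 = 21 and b = 30 − 27 = 3.

Beta(21, 3)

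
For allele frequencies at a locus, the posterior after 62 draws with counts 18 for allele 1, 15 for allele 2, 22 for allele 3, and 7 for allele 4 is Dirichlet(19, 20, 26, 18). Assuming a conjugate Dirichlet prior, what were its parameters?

Dirichlet(1, 5, 4, 11)

For a Dirichlet(α) prior with multinomial counts c, the posterior is Dirichlet(α + c) componentwise.
Subtract each count from the matching posterior parameter: 19−18=1, 20−15=5, 26−22=4, 18−7=11.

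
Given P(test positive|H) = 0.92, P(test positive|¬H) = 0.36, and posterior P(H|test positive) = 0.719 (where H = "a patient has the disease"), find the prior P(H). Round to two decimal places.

Bayes' rule in odds form gives O(H|E) = O(H)·[P(E|H)/P(E|¬H)], hence O(H) = O(H|E)/LR.
Posterior odds = 0.719/(1−0.719) = 2.5587. LR = 0.92/0.36 = 2.5556.
Prior odds = 2.5587/2.5556 = 1.0012, so P(H) = 1.0012/(1+1.0012) ≈ 0.50.

P(H) = 0.50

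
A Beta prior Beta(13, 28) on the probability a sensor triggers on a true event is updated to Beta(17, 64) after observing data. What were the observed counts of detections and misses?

A Beta(α, β) prior with s successes and f failures in binomial data gives a Beta(α+s, β+f) posterior.
So s = 17 − 13 = 4 and f = 64 − 28 = 36.

4 detections and 36 misses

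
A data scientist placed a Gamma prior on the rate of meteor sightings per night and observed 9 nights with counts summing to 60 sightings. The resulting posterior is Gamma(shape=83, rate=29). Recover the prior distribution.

Gamma–Poisson conjugacy: posterior shape = α + Σxᵢ, posterior rate = β + n.
So α = 83 − 60 = 23 and β = 29 − 9 = 20.

Gamma(shape=23, rate=20)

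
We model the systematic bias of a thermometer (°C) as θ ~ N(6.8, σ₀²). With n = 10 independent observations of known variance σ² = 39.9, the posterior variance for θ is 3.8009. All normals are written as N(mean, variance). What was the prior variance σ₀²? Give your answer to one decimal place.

σ₀² = 80.2

For the Normal–Normal model with known σ², precisions add: τ_n = τ₀ + n/σ².
So 1/σ₀² = 1/3.8009 − 10/39.9 = 0.263096 − 0.250627 = 0.012469.
Hence σ₀² = 1/0.012469 ≈ 80.2.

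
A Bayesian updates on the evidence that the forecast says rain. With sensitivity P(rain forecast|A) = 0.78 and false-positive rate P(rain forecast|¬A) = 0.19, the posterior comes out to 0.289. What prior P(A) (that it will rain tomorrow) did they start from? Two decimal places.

Bayes' rule in odds form gives O(A|E) = O(A)·[P(E|A)/P(E|¬A)], hence O(A) = O(A|E)/LR.
Posterior odds = 0.289/(1−0.289) = 0.4065. LR = 0.78/0.19 = 4.1053.
Prior odds = 0.4065/4.1053 = 0.0990, so P(A) = 0.0990/(1+0.0990) ≈ 0.09.

P(A) = 0.09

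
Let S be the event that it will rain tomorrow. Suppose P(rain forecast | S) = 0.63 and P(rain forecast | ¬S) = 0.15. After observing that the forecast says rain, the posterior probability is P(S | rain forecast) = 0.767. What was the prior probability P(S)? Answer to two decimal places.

Bayes' rule in odds form gives O(S|E) = O(S)·[P(E|S)/P(E|¬S)], hence O(S) = O(S|E)/LR.
Posterior odds = 0.767/(1−0.767) = 3.2918. LR = 0.63/0.15 = 4.2000.
Prior odds = 3.2918/4.2000 = 0.7838, so P(S) = 0.7838/(1+0.7838) ≈ 0.44.

P(S) = 0.44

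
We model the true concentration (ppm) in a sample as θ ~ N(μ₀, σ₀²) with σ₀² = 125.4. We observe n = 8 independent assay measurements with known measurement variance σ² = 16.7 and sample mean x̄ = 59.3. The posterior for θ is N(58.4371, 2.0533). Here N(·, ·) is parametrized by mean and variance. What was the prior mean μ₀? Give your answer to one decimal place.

The posterior mean is a precision-weighted average: μ_n = (τ₀μ₀ + τ_data·x̄)/(τ₀+τ_data), with τ₀=1/σ₀² and τ_data=n/σ².
Here τ₀ = 1/125.4 = 0.007974 and τ_data = 8/16.7 = 0.479042, so τ_n = 0.487016.
Rearranging for μ₀: μ₀ = (μ_n·τ_n − τ_data·x̄)/τ₀ = (58.4371·0.487016 − 0.479042·59.3) / 0.007974 = 0.052612/0.007974 ≈ 6.6.

μ₀ = 6.6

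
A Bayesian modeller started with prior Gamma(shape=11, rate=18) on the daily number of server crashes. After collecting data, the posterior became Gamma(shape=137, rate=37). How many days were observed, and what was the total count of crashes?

Gamma–Poisson conjugacy: posterior shape = α + Σxᵢ, posterior rate = β + n.
Matching: Σxᵢ = 137 − 11 = 126 and n = 37 − 18 = 19.

n = 19 days with total 126 crashes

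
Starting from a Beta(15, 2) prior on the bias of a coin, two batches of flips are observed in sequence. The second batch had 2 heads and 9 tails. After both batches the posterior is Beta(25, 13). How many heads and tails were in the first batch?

8 heads and 2 tails

Sequential conjugate updates are equivalent to a single update on the pooled data, so total successes = posterior α − prior α and total failures = posterior β − prior β.
Total across both batches: 25−15=10 heads, 13−2=11 tails.
Subtract the second batch: 10−2=8 heads and 11−9=2 tails.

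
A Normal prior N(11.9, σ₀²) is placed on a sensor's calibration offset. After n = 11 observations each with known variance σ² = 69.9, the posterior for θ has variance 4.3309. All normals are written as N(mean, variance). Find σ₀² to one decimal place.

For the Normal–Normal model with known σ², precisions add: τ_n = τ₀ + n/σ².
So 1/σ₀² = 1/4.3309 − 11/69.9 = 0.230899 − 0.157368 = 0.073531.
Hence σ₀² = 1/0.073531 ≈ 13.6.

σ₀² = 13.6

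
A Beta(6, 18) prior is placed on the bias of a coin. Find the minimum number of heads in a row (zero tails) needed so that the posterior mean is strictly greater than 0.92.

After k heads and 0 tails the posterior is Beta(6+k, 18), with mean (6+k)/(6+18+k).
Set (6+k)/(24+k) > 0.92 and solve: k > (0.92·24 − 6)/(1 − 0.92) = 201.000.
The smallest integer exceeding 201.000 is 202.

k = 202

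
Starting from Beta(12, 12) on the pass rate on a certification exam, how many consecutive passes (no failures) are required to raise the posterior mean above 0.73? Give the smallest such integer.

After k passes and 0 failures the posterior is Beta(12+k, 12), with mean (12+k)/(12+12+k).
Set (12+k)/(24+k) > 0.73 and solve: k > (0.73·24 − 12)/(1 − 0.73) = 20.444.
The smallest integer exceeding 20.444 is 21, and checking k=21: (33)/(45) = 0.7333 > 0.73.

k = 21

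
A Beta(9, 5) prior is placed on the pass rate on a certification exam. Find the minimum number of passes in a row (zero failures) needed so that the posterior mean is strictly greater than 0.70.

k = 3

After k passes and 0 failures the posterior is Beta(9+k, 5), with mean (9+k)/(9+5+k).
Set (9+k)/(14+k) > 0.70 and solve: k > (0.70·14 − 9)/(1 − 0.70) = 2.667.
The smallest integer exceeding 2.667 is 3.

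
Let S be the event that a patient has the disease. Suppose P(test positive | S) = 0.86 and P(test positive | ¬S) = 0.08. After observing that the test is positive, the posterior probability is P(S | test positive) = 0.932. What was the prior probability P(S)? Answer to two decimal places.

In odds form, posterior odds = prior odds × likelihood ratio, so prior odds = posterior odds ÷ LR.
Posterior odds = 0.932/(1−0.932) = 13.7059. LR = 0.86/0.08 = 10.7500.
Prior odds = 13.7059/10.7500 = 1.2750, so P(S) = 1.2750/(1+1.2750) ≈ 0.56.

P(S) = 0.56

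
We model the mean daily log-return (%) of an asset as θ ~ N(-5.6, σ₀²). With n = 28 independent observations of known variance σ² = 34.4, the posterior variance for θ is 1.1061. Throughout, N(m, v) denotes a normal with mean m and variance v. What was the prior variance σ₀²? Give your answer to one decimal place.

Posterior precision equals prior precision plus data precision: 1/σ_n² = 1/σ₀² + n/σ².
So 1/σ₀² = 1/1.1061 − 28/34.4 = 0.904077 − 0.813953 = 0.090124.
Hence σ₀² = 1/0.090124 ≈ 11.1.

σ₀² = 11.1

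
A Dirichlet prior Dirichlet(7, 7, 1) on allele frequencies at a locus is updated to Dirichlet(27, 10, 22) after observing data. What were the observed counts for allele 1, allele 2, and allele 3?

For a Dirichlet(α) prior with multinomial counts c, the posterior is Dirichlet(α + c) componentwise.
Counts are posterior − prior componentwise: 27−7=20, 10−7=3, 22−1=21.

counts (20, 3, 21)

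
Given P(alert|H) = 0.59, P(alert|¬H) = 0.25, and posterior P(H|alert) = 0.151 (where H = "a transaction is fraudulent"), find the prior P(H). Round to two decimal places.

P(H) = 0.07

In odds form, posterior odds = prior odds × likelihood ratio, so prior odds = posterior odds ÷ LR.
Posterior odds = 0.151/(1−0.151) = 0.1779. LR = 0.59/0.25 = 2.3600.
Prior odds = 0.1779/2.3600 = 0.0754, so P(H) = 0.0754/(1+0.0754) ≈ 0.07.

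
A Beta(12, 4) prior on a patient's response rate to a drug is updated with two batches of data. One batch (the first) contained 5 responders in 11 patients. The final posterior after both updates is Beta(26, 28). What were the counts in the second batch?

Because Beta–binomial updating is additive in the counts, the combined data contributed (α_post−α_prior, β_post−β_prior) successes and failures.
Total across both batches: 26−12=14 responders, 28−4=24 non-responders.
Subtract the first batch: 14−5=9 responders and 24−6=18 non-responders.

9 responders and 18 non-responders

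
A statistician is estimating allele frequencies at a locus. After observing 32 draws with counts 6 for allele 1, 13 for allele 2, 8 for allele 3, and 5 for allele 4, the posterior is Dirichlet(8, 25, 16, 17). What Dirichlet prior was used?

Dirichlet(2, 12, 8, 12)

For a Dirichlet(α) prior with multinomial counts c, the posterior is Dirichlet(α + c) componentwise.
Subtract each count from the matching posterior parameter: 8−6=2, 25−13=12, 16−8=8, 17−5=12.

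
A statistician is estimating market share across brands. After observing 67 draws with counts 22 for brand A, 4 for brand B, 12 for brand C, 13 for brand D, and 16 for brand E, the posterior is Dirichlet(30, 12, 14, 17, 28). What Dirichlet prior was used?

For a Dirichlet(α) prior with multinomial counts c, the posterior is Dirichlet(α + c) componentwise.
Subtract each count from the matching posterior parameter: 30−22=8, 12−4=8, 14−12=2, 17−13=4, 28−16=12.

Dirichlet(8, 8, 2, 4, 12)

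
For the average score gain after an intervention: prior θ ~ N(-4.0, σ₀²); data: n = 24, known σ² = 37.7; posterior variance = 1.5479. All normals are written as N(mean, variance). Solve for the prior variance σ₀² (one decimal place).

σ₀² = 106.0

For the Normal–Normal model with known σ², precisions add: τ_n = τ₀ + n/σ².
So 1/σ₀² = 1/1.5479 − 24/37.7 = 0.646037 − 0.636605 = 0.009432.
Hence σ₀² = 1/0.009432 ≈ 106.0.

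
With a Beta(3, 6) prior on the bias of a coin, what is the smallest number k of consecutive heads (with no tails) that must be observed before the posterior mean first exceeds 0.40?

After k heads and 0 tails the posterior is Beta(3+k, 6), with mean (3+k)/(3+6+k).
Set (3+k)/(9+k) > 0.40 and solve: k > (0.40·9 − 3)/(1 − 0.40) = 1.000.
The smallest integer exceeding 1.000 is 2.

k = 2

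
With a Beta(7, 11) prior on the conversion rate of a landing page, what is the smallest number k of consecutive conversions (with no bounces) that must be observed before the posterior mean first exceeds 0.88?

k = 74

After k conversions and 0 bounces the posterior is Beta(7+k, 11), with mean (7+k)/(7+11+k).
Set (7+k)/(18+k) > 0.88 and solve: k > (0.88·18 − 7)/(1 − 0.88) = 73.667.
The smallest integer exceeding 73.667 is 74, and checking k=74: (81)/(92) = 0.8804 > 0.88.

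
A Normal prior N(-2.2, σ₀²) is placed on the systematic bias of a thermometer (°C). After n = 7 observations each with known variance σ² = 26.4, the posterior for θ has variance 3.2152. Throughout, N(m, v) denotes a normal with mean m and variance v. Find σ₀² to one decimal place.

σ₀² = 21.8

For the Normal–Normal model with known σ², precisions add: τ_n = τ₀ + n/σ².
So 1/σ₀² = 1/3.2152 − 7/26.4 = 0.311023 − 0.265152 = 0.045871.
Hence σ₀² = 1/0.045871 ≈ 21.8.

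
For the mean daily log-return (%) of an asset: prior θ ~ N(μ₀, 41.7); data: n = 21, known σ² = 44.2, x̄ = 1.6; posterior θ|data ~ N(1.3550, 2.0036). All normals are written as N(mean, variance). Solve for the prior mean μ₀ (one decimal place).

μ₀ = -3.5

The posterior mean is a precision-weighted average: μ_n = (τ₀μ₀ + τ_data·x̄)/(τ₀+τ_data), with τ₀=1/σ₀² and τ_data=n/σ².
Here τ₀ = 1/41.7 = 0.023981 and τ_data = 21/44.2 = 0.475113, so τ_n = 0.499094.
Rearranging for μ₀: μ₀ = (μ_n·τ_n − τ_data·x̄)/τ₀ = (1.3550·0.499094 − 0.475113·1.6) / 0.023981 = -0.083908/0.023981 ≈ -3.5.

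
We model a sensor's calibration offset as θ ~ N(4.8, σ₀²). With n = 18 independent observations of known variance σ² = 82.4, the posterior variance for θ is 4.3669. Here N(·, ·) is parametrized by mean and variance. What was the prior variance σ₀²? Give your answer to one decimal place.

Posterior precision equals prior precision plus data precision: 1/σ_n² = 1/σ₀² + n/σ².
So 1/σ₀² = 1/4.3669 − 18/82.4 = 0.228995 − 0.218447 = 0.010548.
Hence σ₀² = 1/0.010548 ≈ 94.8.

σ₀² = 94.8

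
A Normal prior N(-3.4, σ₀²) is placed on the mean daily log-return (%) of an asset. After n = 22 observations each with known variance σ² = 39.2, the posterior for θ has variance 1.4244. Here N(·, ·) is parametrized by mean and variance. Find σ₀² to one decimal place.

Posterior precision equals prior precision plus data precision: 1/σ_n² = 1/σ₀² + n/σ².
So 1/σ₀² = 1/1.4244 − 22/39.2 = 0.702050 − 0.561224 = 0.140826.
Hence σ₀² = 1/0.140826 ≈ 7.1.

σ₀² = 7.1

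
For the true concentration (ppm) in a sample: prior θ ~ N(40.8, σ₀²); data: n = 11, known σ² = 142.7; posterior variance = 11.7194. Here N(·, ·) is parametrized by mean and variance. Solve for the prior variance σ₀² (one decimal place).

σ₀² = 121.3

Posterior precision equals prior precision plus data precision: 1/σ_n² = 1/σ₀² + n/σ².
So 1/σ₀² = 1/11.7194 − 11/142.7 = 0.085329 − 0.077085 = 0.008244.
Hence σ₀² = 1/0.008244 ≈ 121.3.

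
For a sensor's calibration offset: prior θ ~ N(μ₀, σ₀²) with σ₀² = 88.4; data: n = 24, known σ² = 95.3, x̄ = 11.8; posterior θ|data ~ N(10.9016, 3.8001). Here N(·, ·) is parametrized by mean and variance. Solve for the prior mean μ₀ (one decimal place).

μ₀ = -9.1

With known observation variance, the Normal–Normal posterior has precision τ_n = τ₀ + n/σ² and mean μ_n = (τ₀μ₀ + (n/σ²)x̄)/τ_n.
Here τ₀ = 1/88.4 = 0.011312 and τ_data = 24/95.3 = 0.251836, so τ_n = 0.263148.
Rearranging for μ₀: μ₀ = (μ_n·τ_n − τ_data·x̄)/τ₀ = (10.9016·0.263148 − 0.251836·11.8) / 0.011312 = -0.102931/0.011312 ≈ -9.1.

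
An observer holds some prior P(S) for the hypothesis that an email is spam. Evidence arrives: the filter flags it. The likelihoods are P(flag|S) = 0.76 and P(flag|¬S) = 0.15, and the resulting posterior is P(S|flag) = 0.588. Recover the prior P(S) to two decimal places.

In odds form, posterior odds = prior odds × likelihood ratio, so prior odds = posterior odds ÷ LR.
Posterior odds = 0.588/(1−0.588) = 1.4272. LR = 0.76/0.15 = 5.0667.
Prior odds = 1.4272/5.0667 = 0.2817, so P(S) = 0.2817/(1+0.2817) ≈ 0.22.

P(S) = 0.22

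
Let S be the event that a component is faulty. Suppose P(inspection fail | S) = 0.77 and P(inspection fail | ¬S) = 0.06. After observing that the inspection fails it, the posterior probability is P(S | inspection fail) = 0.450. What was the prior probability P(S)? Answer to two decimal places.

Bayes' rule in odds form gives O(S|E) = O(S)·[P(E|S)/P(E|¬S)], hence O(S) = O(S|E)/LR.
Posterior odds = 0.450/(1−0.450) = 0.8182. LR = 0.77/0.06 = 12.8333.
Prior odds = 0.8182/12.8333 = 0.0638, so P(S) = 0.0638/(1+0.0638) ≈ 0.06.

P(S) = 0.06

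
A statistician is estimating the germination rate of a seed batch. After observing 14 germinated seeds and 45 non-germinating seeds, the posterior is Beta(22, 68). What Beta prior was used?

Beta(8, 23)

Beta is conjugate to the binomial likelihood: posterior = Beta(α+s, β+f).
So α = 22 − 14 = 8 and β = 68 − 45 = 23.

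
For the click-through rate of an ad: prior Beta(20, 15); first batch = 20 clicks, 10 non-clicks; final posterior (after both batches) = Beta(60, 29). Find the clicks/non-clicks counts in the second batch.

20 clicks and 4 non-clicks

Because Beta–binomial updating is additive in the counts, the combined data contributed (α_post−α_prior, β_post−β_prior) successes and failures.
Total across both batches: 60−20=40 clicks, 29−15=14 non-clicks.
Subtract the first batch: 40−20=20 clicks and 14−10=4 non-clicks.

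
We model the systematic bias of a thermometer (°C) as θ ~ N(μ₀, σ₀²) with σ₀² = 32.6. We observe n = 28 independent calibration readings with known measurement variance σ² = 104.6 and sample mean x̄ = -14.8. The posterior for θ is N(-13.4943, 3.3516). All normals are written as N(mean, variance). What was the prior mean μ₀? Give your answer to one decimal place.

The posterior mean is a precision-weighted average: μ_n = (τ₀μ₀ + τ_data·x̄)/(τ₀+τ_data), with τ₀=1/σ₀² and τ_data=n/σ².
Here τ₀ = 1/32.6 = 0.030675 and τ_data = 28/104.6 = 0.267686, so τ_n = 0.298361.
Rearranging for μ₀: μ₀ = (μ_n·τ_n − τ_data·x̄)/τ₀ = (-13.4943·0.298361 − 0.267686·-14.8) / 0.030675 = -0.064420/0.030675 ≈ -2.1.

μ₀ = -2.1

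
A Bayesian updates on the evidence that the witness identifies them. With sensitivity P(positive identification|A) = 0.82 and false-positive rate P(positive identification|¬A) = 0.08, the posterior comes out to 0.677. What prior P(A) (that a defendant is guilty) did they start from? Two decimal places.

P(A) = 0.17

In odds form, posterior odds = prior odds × likelihood ratio, so prior odds = posterior odds ÷ LR.
Posterior odds = 0.677/(1−0.677) = 2.0960. LR = 0.82/0.08 = 10.2500.
Prior odds = 2.0960/10.2500 = 0.2045, so P(A) = 0.2045/(1+0.2045) ≈ 0.17.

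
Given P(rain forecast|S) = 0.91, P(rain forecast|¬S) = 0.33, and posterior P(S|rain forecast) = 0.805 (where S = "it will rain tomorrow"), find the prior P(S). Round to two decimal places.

P(S) = 0.60

Bayes' rule in odds form gives O(S|E) = O(S)·[P(E|S)/P(E|¬S)], hence O(S) = O(S|E)/LR.
Posterior odds = 0.805/(1−0.805) = 4.1282. LR = 0.91/0.33 = 2.7576.
Prior odds = 4.1282/2.7576 = 1.4970, so P(S) = 1.4970/(1+1.4970) ≈ 0.60.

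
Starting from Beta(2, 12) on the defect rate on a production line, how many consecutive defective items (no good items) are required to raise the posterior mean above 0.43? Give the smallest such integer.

k = 8

After k defective items and 0 good items the posterior is Beta(2+k, 12), with mean (2+k)/(2+12+k).
Set (2+k)/(14+k) > 0.43 and solve: k > (0.43·14 − 2)/(1 − 0.43) = 7.053.
The smallest integer exceeding 7.053 is 8, and checking k=8: (10)/(22) = 0.4545 > 0.43.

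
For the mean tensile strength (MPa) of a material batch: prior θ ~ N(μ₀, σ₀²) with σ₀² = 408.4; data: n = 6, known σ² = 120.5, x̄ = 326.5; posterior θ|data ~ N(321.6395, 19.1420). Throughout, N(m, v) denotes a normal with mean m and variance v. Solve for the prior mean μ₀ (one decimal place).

With known observation variance, the Normal–Normal posterior has precision τ_n = τ₀ + n/σ² and mean μ_n = (τ₀μ₀ + (n/σ²)x̄)/τ_n.
Here τ₀ = 1/408.4 = 0.002449 and τ_data = 6/120.5 = 0.049793, so τ_n = 0.052242.
Rearranging for μ₀: μ₀ = (μ_n·τ_n − τ_data·x̄)/τ₀ = (321.6395·0.052242 − 0.049793·326.5) / 0.002449 = 0.545676/0.002449 ≈ 222.8.

μ₀ = 222.8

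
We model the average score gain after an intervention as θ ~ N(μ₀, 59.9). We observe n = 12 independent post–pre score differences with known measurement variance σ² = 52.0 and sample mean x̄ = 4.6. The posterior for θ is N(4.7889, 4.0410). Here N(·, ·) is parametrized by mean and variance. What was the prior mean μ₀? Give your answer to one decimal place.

μ₀ = 7.4

The posterior mean is a precision-weighted average: μ_n = (τ₀μ₀ + τ_data·x̄)/(τ₀+τ_data), with τ₀=1/σ₀² and τ_data=n/σ².
Here τ₀ = 1/59.9 = 0.016694 and τ_data = 12/52.0 = 0.230769, so τ_n = 0.247463.
Rearranging for μ₀: μ₀ = (μ_n·τ_n − τ_data·x̄)/τ₀ = (4.7889·0.247463 − 0.230769·4.6) / 0.016694 = 0.123538/0.016694 ≈ 7.4.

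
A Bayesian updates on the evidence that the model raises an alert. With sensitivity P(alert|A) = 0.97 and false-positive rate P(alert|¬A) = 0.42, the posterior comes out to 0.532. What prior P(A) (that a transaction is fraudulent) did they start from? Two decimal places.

In odds form, posterior odds = prior odds × likelihood ratio, so prior odds = posterior odds ÷ LR.
Posterior odds = 0.532/(1−0.532) = 1.1368. LR = 0.97/0.42 = 2.3095.
Prior odds = 1.1368/2.3095 = 0.4922, so P(A) = 0.4922/(1+0.4922) ≈ 0.33.

P(A) = 0.33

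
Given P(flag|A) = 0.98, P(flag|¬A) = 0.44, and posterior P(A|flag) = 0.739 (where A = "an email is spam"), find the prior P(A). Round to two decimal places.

Bayes' rule in odds form gives O(A|E) = O(A)·[P(E|A)/P(E|¬A)], hence O(A) = O(A|E)/LR.
Posterior odds = 0.739/(1−0.739) = 2.8314. LR = 0.98/0.44 = 2.2273.
Prior odds = 2.8314/2.2273 = 1.2712, so P(A) = 1.2712/(1+1.2712) ≈ 0.56.

P(A) = 0.56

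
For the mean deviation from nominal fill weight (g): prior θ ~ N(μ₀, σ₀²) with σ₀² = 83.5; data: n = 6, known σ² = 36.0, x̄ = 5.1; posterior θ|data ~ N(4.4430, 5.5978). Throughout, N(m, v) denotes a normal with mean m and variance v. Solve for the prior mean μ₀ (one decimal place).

μ₀ = -4.7

With known observation variance, the Normal–Normal posterior has precision τ_n = τ₀ + n/σ² and mean μ_n = (τ₀μ₀ + (n/σ²)x̄)/τ_n.
Here τ₀ = 1/83.5 = 0.011976 and τ_data = 6/36.0 = 0.166667, so τ_n = 0.178643.
Rearranging for μ₀: μ₀ = (μ_n·τ_n − τ_data·x̄)/τ₀ = (4.4430·0.178643 − 0.166667·5.1) / 0.011976 = -0.056291/0.011976 ≈ -4.7.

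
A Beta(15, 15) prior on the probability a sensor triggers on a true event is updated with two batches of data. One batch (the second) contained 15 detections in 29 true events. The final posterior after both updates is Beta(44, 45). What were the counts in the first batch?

14 detections and 16 misses

Because Beta–binomial updating is additive in the counts, the combined data contributed (α_post−α_prior, β_post−β_prior) successes and failures.
Total across both batches: 44−15=29 detections, 45−15=30 misses.
Subtract the second batch: 29−15=14 detections and 30−14=16 misses.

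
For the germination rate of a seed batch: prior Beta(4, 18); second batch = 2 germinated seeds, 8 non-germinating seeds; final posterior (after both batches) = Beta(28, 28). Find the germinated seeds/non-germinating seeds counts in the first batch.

22 germinated seeds and 2 non-germinating seeds

Sequential conjugate updates are equivalent to a single update on the pooled data, so total successes = posterior α − prior α and total failures = posterior β − prior β.
Total across both batches: 28−4=24 germinated seeds, 28−18=10 non-germinating seeds.
Subtract the second batch: 24−2=22 germinated seeds and 10−8=2 non-germinating seeds.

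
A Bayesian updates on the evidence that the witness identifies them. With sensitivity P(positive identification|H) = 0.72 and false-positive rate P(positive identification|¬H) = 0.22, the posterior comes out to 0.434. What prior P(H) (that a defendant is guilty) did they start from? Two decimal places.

In odds form, posterior odds = prior odds × likelihood ratio, so prior odds = posterior odds ÷ LR.
Posterior odds = 0.434/(1−0.434) = 0.7668. LR = 0.72/0.22 = 3.2727.
Prior odds = 0.7668/3.2727 = 0.2343, so P(H) = 0.2343/(1+0.2343) ≈ 0.19.

P(H) = 0.19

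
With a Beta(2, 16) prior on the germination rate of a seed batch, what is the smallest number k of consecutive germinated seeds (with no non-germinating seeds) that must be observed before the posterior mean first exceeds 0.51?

k = 15

After k germinated seeds and 0 non-germinating seeds the posterior is Beta(2+k, 16), with mean (2+k)/(2+16+k).
Set (2+k)/(18+k) > 0.51 and solve: k > (0.51·18 − 2)/(1 − 0.51) = 14.653.
The smallest integer exceeding 14.653 is 15, and checking k=15: (17)/(33) = 0.5152 > 0.51.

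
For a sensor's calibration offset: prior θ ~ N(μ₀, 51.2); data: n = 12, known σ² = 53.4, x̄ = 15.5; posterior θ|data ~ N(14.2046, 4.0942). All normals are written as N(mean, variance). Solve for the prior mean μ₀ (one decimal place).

With known observation variance, the Normal–Normal posterior has precision τ_n = τ₀ + n/σ² and mean μ_n = (τ₀μ₀ + (n/σ²)x̄)/τ_n.
Here τ₀ = 1/51.2 = 0.019531 and τ_data = 12/53.4 = 0.224719, so τ_n = 0.244250.
Rearranging for μ₀: μ₀ = (μ_n·τ_n − τ_data·x̄)/τ₀ = (14.2046·0.244250 − 0.224719·15.5) / 0.019531 = -0.013671/0.019531 ≈ -0.7.

μ₀ = -0.7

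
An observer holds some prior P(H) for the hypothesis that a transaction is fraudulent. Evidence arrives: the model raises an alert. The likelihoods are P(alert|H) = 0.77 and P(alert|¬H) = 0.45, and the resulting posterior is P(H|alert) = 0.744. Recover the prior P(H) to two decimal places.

In odds form, posterior odds = prior odds × likelihood ratio, so prior odds = posterior odds ÷ LR.
Posterior odds = 0.744/(1−0.744) = 2.9062. LR = 0.77/0.45 = 1.7111.
Prior odds = 2.9062/1.7111 = 1.6984, so P(H) = 1.6984/(1+1.6984) ≈ 0.63.

P(H) = 0.63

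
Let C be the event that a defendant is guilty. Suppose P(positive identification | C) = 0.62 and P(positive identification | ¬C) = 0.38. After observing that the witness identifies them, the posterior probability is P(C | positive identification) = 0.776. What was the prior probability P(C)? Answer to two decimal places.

Bayes' rule in odds form gives O(C|E) = O(C)·[P(E|C)/P(E|¬C)], hence O(C) = O(C|E)/LR.
Posterior odds = 0.776/(1−0.776) = 3.4643. LR = 0.62/0.38 = 1.6316.
Prior odds = 3.4643/1.6316 = 2.1233, so P(C) = 2.1233/(1+2.1233) ≈ 0.68.

P(C) = 0.68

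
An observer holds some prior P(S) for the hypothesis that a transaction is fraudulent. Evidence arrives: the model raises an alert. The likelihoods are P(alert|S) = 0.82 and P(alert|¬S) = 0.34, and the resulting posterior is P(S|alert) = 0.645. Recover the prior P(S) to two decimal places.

P(S) = 0.43

Bayes' rule in odds form gives O(S|E) = O(S)·[P(E|S)/P(E|¬S)], hence O(S) = O(S|E)/LR.
Posterior odds = 0.645/(1−0.645) = 1.8169. LR = 0.82/0.34 = 2.4118.
Prior odds = 1.8169/2.4118 = 0.7533, so P(S) = 0.7533/(1+0.7533) ≈ 0.43.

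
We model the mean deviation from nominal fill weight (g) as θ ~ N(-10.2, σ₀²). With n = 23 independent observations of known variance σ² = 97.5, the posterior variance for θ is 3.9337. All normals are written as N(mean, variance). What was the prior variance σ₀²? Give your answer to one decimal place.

For the Normal–Normal model with known σ², precisions add: τ_n = τ₀ + n/σ².
So 1/σ₀² = 1/3.9337 − 23/97.5 = 0.254214 − 0.235897 = 0.018317.
Hence σ₀² = 1/0.018317 ≈ 54.6.

σ₀² = 54.6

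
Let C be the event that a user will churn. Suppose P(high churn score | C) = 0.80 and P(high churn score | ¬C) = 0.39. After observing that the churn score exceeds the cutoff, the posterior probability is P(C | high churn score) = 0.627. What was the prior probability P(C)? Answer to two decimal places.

Bayes' rule in odds form gives O(C|E) = O(C)·[P(E|C)/P(E|¬C)], hence O(C) = O(C|E)/LR.
Posterior odds = 0.627/(1−0.627) = 1.6810. LR = 0.80/0.39 = 2.0513.
Prior odds = 1.6810/2.0513 = 0.8195, so P(C) = 0.8195/(1+0.8195) ≈ 0.45.

P(C) = 0.45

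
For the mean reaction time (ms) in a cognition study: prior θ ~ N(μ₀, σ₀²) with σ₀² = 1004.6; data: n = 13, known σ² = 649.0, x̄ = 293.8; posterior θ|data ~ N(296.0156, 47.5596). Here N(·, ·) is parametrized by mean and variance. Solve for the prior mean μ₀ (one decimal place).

μ₀ = 340.6

With known observation variance, the Normal–Normal posterior has precision τ_n = τ₀ + n/σ² and mean μ_n = (τ₀μ₀ + (n/σ²)x̄)/τ_n.
Here τ₀ = 1/1004.6 = 0.000995 and τ_data = 13/649.0 = 0.020031, so τ_n = 0.021026.
Rearranging for μ₀: μ₀ = (μ_n·τ_n − τ_data·x̄)/τ₀ = (296.0156·0.021026 − 0.020031·293.8) / 0.000995 = 0.338916/0.000995 ≈ 340.6.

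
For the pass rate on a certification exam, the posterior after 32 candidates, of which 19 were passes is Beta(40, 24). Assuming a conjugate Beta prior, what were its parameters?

Beta(21, 11)

Under Beta–binomial conjugacy the posterior parameters are (α+s, β+f).
So α = 40 − 19 = 21 and β = 24 − 13 = 11.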